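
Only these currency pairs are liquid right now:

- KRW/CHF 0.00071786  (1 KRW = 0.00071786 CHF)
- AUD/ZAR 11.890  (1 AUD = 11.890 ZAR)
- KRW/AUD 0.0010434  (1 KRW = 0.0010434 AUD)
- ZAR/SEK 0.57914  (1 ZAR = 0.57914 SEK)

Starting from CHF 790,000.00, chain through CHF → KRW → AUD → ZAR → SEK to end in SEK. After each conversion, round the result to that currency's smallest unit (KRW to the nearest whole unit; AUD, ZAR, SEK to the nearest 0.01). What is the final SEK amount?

CHF 790,000.00 ÷ 0.00071786 = KRW 1,100,493,132
KRW 1,100,493,132 × 0.0010434 = AUD 1,148,254.53
AUD 1,148,254.53 × 11.890 = ZAR 13,652,746.36
ZAR 13,652,746.36 × 0.57914 = SEK 7,906,851.53

SEK 7,906,851.53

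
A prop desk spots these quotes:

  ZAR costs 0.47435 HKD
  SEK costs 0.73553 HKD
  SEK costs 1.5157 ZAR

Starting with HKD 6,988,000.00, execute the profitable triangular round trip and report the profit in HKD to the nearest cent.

Profitable loop is HKD → ZAR → SEK → HKD:
HKD 6,988,000.00 ÷ 0.47435 = ZAR 14,731,738.17
ZAR 14,731,738.17 ÷ 1.5157 = SEK 9,719,428.76
SEK 9,719,428.76 × 0.73553 = HKD 7,148,931.43
Profit = HKD 7,148,931.43 − HKD 6,988,000.00

Profit: HKD 160,931.43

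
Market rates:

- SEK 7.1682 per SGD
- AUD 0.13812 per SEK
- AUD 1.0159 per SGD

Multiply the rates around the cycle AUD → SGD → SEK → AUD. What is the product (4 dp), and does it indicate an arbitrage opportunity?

Around AUD → SGD → SEK → AUD: 1 ÷ 1.0159 × 7.1682 × 0.13812 = 0.974576
Product < 1; profitable direction is AUD → SEK → SGD → AUD.

0.9746 (arbitrage exists)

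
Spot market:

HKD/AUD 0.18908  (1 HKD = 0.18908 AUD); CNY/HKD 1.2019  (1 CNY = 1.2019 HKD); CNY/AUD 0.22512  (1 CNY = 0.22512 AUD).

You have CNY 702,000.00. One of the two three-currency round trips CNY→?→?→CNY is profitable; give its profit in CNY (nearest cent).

Profitable loop is CNY → HKD → AUD → CNY:
CNY 702,000.00 × 1.2019 = HKD 843,733.80
HKD 843,733.80 × 0.18908 = AUD 159,533.19
AUD 159,533.19 ÷ 0.22512 = CNY 708,658.44
Profit = CNY 708,658.44 − CNY 702,000.00

Profit: CNY 6,658.44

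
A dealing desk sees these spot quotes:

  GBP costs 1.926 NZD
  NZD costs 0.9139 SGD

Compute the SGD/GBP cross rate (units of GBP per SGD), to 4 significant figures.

1 SGD ÷ 0.9139 = 1.09421 NZD
1.09421 NZD ÷ 1.926 = 0.568126 GBP

SGD/GBP = 0.5681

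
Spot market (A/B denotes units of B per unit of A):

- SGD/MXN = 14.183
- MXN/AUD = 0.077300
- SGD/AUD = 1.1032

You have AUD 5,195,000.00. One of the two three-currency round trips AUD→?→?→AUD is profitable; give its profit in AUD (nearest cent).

Profitable loop is AUD → MXN → SGD → AUD:
AUD 5,195,000.00 ÷ 0.077300 = MXN 67,205,692.11
MXN 67,205,692.11 ÷ 14.183 = SGD 4,738,468.03
SGD 4,738,468.03 × 1.1032 = AUD 5,227,477.93
Profit = AUD 5,227,477.93 − AUD 5,195,000.00

Profit: AUD 32,477.93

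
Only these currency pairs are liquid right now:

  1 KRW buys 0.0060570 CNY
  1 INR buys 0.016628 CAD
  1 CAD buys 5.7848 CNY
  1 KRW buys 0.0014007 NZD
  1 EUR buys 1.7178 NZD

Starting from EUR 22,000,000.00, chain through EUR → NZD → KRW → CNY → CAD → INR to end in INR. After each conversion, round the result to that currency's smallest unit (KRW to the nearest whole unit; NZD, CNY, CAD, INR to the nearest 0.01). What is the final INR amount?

INR 1,698,945,157.57

EUR 22,000,000.00 × 1.7178 = NZD 37,791,600.00
NZD 37,791,600.00 ÷ 0.0014007 = KRW 26,980,509,745
KRW 26,980,509,745 × 0.0060570 = CNY 163,420,947.53
CNY 163,420,947.53 ÷ 5.7848 = CAD 28,250,060.08
CAD 28,250,060.08 ÷ 0.016628 = INR 1,698,945,157.57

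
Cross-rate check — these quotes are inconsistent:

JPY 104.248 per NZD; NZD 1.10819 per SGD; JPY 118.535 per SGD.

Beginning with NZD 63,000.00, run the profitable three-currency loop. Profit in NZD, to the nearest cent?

Profit: NZD 1,640.57

Profitable loop is NZD → SGD → JPY → NZD:
NZD 63,000.00 ÷ 1.10819 = SGD 56,849.46
SGD 56,849.46 × 118.535 = JPY 6,738,650
JPY 6,738,650 ÷ 104.248 = NZD 64,640.57
Profit = NZD 64,640.57 − NZD 63,000.00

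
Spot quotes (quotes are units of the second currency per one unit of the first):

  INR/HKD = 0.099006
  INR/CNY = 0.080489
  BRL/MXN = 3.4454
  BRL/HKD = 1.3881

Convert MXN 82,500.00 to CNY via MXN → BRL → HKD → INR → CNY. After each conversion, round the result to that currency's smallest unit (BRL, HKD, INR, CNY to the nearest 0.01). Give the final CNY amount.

MXN 82,500.00 ÷ 3.4454 = BRL 23,944.97
BRL 23,944.97 × 1.3881 = HKD 33,238.01
HKD 33,238.01 ÷ 0.099006 = INR 335,717.13
INR 335,717.13 × 0.080489 = CNY 27,021.54

CNY 27,021.54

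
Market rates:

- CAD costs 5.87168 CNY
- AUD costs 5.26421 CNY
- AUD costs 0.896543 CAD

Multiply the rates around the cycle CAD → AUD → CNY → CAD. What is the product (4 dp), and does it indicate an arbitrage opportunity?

Around CAD → AUD → CNY → CAD: 1 ÷ 0.896543 × 5.26421 ÷ 5.87168 = 0.999999
Product ≈ 1 (deviation 0.000%, within rounding noise).

1.0000 (no arbitrage)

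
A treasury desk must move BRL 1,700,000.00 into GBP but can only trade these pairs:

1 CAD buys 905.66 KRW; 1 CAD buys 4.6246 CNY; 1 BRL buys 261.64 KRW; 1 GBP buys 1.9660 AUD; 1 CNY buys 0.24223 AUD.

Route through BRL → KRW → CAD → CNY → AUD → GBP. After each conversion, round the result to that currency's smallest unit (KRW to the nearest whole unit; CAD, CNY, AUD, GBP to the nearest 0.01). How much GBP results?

BRL 1,700,000.00 × 261.64 = KRW 444,788,000
KRW 444,788,000 ÷ 905.66 = CAD 491,120.29
CAD 491,120.29 × 4.6246 = CNY 2,271,234.89
CNY 2,271,234.89 × 0.24223 = AUD 550,161.23
AUD 550,161.23 ÷ 1.9660 = GBP 279,837.86

GBP 279,837.86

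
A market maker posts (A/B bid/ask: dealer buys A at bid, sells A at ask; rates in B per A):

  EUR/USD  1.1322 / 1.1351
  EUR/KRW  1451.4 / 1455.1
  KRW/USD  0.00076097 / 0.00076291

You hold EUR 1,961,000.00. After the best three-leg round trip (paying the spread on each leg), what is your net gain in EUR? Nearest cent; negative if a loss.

Net profit: EUR 39,021.19

Best loop EUR → USD → KRW → EUR:
EUR 1,961,000.00 × 1.1322 (sell EUR at bid) = USD 2,220,244.20
USD 2,220,244.20 ÷ 0.00076291 (buy KRW at ask) = KRW 2,910,230,827
KRW 2,910,230,827 ÷ 1455.1 (buy EUR at ask) = EUR 2,000,021.19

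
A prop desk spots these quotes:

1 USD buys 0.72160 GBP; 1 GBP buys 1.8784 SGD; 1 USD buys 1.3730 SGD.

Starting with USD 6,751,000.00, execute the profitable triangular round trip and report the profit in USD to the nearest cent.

Profitable loop is USD → SGD → GBP → USD:
USD 6,751,000.00 × 1.3730 = SGD 9,269,123.00
SGD 9,269,123.00 ÷ 1.8784 = GBP 4,934,584.22
GBP 4,934,584.22 ÷ 0.72160 = USD 6,838,392.77
Profit = USD 6,838,392.77 − USD 6,751,000.00

Profit: USD 87,392.77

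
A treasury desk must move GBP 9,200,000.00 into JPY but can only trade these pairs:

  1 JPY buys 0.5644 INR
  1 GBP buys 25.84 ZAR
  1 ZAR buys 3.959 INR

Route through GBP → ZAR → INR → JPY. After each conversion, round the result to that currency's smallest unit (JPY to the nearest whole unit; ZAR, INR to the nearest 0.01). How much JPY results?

GBP 9,200,000.00 × 25.84 = ZAR 237,728,000.00
ZAR 237,728,000.00 × 3.959 = INR 941,165,152.00
INR 941,165,152.00 ÷ 0.5644 = JPY 1,667,549,880

JPY 1,667,549,880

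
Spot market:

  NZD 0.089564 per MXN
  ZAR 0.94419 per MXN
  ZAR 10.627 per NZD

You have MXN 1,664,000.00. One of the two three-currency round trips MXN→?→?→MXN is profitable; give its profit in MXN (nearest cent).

Profitable loop is MXN → NZD → ZAR → MXN:
MXN 1,664,000.00 × 0.089564 = NZD 149,034.50
NZD 149,034.50 × 10.627 = ZAR 1,583,789.59
ZAR 1,583,789.59 ÷ 0.94419 = MXN 1,677,405.60
Profit = MXN 1,677,405.60 − MXN 1,664,000.00

Profit: MXN 13,405.60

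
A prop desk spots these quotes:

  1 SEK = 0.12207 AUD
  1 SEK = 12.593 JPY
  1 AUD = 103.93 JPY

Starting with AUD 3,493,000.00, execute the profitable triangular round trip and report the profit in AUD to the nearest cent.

Profitable loop is AUD → JPY → SEK → AUD:
AUD 3,493,000.00 × 103.93 = JPY 363,027,490
JPY 363,027,490 ÷ 12.593 = SEK 28,827,720.96
SEK 28,827,720.96 × 0.12207 = AUD 3,518,999.90
Profit = AUD 3,518,999.90 − AUD 3,493,000.00

Profit: AUD 25,999.90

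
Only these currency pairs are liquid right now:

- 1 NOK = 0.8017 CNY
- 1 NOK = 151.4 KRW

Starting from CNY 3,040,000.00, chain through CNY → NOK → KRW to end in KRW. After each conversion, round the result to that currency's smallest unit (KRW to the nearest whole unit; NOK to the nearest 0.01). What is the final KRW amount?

KRW 574,100,037

CNY 3,040,000.00 ÷ 0.8017 = NOK 3,791,942.12
NOK 3,791,942.12 × 151.4 = KRW 574,100,037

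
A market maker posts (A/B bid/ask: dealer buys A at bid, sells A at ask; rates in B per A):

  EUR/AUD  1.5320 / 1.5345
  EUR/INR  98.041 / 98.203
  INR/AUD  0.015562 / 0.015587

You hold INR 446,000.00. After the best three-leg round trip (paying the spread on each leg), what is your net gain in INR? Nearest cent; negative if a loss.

Best loop INR → EUR → AUD → INR:
INR 446,000.00 ÷ 98.203 (buy EUR at ask) = EUR 4,541.61
EUR 4,541.61 × 1.5320 (sell EUR at bid) = AUD 6,957.75
AUD 6,957.75 ÷ 0.015587 (buy INR at ask) = INR 446,381.65

Net profit: INR 381.65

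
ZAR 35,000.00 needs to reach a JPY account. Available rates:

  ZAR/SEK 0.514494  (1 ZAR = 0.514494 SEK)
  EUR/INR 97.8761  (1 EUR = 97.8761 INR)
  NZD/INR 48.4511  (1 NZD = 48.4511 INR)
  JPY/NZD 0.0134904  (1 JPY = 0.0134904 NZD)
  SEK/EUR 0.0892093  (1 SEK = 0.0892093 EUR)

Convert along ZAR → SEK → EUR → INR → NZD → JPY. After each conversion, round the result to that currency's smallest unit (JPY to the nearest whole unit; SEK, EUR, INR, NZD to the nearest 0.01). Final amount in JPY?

ZAR 35,000.00 × 0.514494 = SEK 18,007.29
SEK 18,007.29 × 0.0892093 = EUR 1,606.42
EUR 1,606.42 × 97.8761 = INR 157,230.12
INR 157,230.12 ÷ 48.4511 = NZD 3,245.13
NZD 3,245.13 ÷ 0.0134904 = JPY 240,551

JPY 240,551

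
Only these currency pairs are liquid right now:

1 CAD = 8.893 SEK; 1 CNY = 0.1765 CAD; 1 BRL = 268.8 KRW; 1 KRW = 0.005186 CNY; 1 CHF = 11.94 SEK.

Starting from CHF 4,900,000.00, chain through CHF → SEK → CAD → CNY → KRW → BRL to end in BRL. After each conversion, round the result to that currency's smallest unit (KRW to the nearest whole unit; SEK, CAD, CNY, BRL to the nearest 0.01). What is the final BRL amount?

CHF 4,900,000.00 × 11.94 = SEK 58,506,000.00
SEK 58,506,000.00 ÷ 8.893 = CAD 6,578,882.27
CAD 6,578,882.27 ÷ 0.1765 = CNY 37,274,120.51
CNY 37,274,120.51 ÷ 0.005186 = KRW 7,187,450,927
KRW 7,187,450,927 ÷ 268.8 = BRL 26,739,028.75

BRL 26,739,028.75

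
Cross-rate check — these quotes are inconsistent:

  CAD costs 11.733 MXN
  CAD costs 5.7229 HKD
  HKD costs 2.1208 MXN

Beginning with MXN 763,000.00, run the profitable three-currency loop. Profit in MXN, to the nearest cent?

Profit: MXN 26,280.44

Profitable loop is MXN → CAD → HKD → MXN:
MXN 763,000.00 ÷ 11.733 = CAD 65,030.26
CAD 65,030.26 × 5.7229 = HKD 372,161.66
HKD 372,161.66 × 2.1208 = MXN 789,280.44
Profit = MXN 789,280.44 − MXN 763,000.00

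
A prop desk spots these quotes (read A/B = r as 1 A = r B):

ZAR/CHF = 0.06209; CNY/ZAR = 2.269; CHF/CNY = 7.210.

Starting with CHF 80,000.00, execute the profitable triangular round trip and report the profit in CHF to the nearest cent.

Profit: CHF 1,260.86

Profitable loop is CHF → CNY → ZAR → CHF:
CHF 80,000.00 × 7.210 = CNY 576,800.00
CNY 576,800.00 × 2.269 = ZAR 1,308,759.20
ZAR 1,308,759.20 × 0.06209 = CHF 81,260.86
Profit = CHF 81,260.86 − CHF 80,000.00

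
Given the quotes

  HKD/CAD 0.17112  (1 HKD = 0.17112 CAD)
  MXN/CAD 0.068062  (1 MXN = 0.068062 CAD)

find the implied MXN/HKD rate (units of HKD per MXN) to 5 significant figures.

MXN/HKD = 0.39774

1 MXN × 0.068062 = 0.068062 CAD
0.068062 CAD ÷ 0.17112 = 0.397744 HKD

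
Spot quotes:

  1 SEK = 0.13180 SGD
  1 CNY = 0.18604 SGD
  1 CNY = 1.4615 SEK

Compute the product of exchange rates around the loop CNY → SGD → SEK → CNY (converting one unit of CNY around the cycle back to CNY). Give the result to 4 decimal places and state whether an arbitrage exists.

Around CNY → SGD → SEK → CNY: 1 × 0.18604 ÷ 0.13180 ÷ 1.4615 = 0.965811
Product < 1; profitable direction is CNY → SEK → SGD → CNY.

0.9658 (arbitrage exists)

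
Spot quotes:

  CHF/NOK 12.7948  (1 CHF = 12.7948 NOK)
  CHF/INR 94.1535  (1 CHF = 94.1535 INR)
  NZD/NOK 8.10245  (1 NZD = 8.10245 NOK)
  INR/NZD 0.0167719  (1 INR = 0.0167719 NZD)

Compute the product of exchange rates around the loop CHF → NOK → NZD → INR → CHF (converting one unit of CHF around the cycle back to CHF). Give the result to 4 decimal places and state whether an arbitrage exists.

1.0000 (no arbitrage)

Around CHF → NOK → NZD → INR → CHF: 1 × 12.7948 ÷ 8.10245 ÷ 0.0167719 ÷ 94.1535 = 0.999996
Product ≈ 1 (deviation 0.000%, within rounding noise).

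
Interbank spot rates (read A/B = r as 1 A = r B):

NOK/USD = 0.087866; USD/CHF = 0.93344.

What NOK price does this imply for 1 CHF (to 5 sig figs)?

CHF/NOK = 12.192

1 CHF ÷ 0.93344 = 1.07131 USD
1.07131 USD ÷ 0.087866 = 12.1925 NOK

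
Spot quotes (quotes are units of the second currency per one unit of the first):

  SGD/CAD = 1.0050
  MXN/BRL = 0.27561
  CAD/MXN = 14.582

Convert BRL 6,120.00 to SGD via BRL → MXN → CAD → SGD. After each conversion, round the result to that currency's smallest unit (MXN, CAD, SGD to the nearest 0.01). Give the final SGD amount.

BRL 6,120.00 ÷ 0.27561 = MXN 22,205.29
MXN 22,205.29 ÷ 14.582 = CAD 1,522.79
CAD 1,522.79 ÷ 1.0050 = SGD 1,515.21

SGD 1,515.21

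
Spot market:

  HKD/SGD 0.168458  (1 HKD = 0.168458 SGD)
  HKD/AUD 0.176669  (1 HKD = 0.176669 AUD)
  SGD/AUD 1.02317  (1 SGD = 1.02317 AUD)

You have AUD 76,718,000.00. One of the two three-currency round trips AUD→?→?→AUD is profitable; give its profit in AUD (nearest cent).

Profitable loop is AUD → SGD → HKD → AUD:
AUD 76,718,000.00 ÷ 1.02317 = SGD 74,980,697.24
SGD 74,980,697.24 ÷ 0.168458 = HKD 445,100,246.02
HKD 445,100,246.02 × 0.176669 = AUD 78,635,415.36
Profit = AUD 78,635,415.36 − AUD 76,718,000.00

Profit: AUD 1,917,415.36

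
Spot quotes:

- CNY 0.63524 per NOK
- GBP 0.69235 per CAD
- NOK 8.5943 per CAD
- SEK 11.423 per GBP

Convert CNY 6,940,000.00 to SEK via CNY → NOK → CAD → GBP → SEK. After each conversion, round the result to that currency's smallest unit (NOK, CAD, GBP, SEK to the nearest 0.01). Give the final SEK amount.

SEK 10,053,493.45

CNY 6,940,000.00 ÷ 0.63524 = NOK 10,925,004.72
NOK 10,925,004.72 ÷ 8.5943 = CAD 1,271,191.92
CAD 1,271,191.92 × 0.69235 = GBP 880,109.73
GBP 880,109.73 × 11.423 = SEK 10,053,493.45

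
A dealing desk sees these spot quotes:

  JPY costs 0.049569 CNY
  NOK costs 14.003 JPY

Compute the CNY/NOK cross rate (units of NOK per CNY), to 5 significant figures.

CNY/NOK = 1.4407

1 CNY ÷ 0.049569 = 20.1739 JPY
20.1739 JPY ÷ 14.003 = 1.44068 NOK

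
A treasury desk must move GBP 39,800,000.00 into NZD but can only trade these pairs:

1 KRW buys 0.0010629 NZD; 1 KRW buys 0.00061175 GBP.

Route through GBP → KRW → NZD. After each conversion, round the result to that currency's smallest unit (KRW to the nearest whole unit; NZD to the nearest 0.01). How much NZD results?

NZD 69,151,483.45

GBP 39,800,000.00 ÷ 0.00061175 = KRW 65,059,256,232
KRW 65,059,256,232 × 0.0010629 = NZD 69,151,483.45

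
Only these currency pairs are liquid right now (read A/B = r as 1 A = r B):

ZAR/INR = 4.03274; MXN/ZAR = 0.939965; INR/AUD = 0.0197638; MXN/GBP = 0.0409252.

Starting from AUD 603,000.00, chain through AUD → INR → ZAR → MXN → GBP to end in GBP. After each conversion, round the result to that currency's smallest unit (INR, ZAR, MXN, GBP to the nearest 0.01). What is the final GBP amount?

GBP 329,401.65

AUD 603,000.00 ÷ 0.0197638 = INR 30,510,326.96
INR 30,510,326.96 ÷ 4.03274 = ZAR 7,565,656.84
ZAR 7,565,656.84 ÷ 0.939965 = MXN 8,048,870.80
MXN 8,048,870.80 × 0.0409252 = GBP 329,401.65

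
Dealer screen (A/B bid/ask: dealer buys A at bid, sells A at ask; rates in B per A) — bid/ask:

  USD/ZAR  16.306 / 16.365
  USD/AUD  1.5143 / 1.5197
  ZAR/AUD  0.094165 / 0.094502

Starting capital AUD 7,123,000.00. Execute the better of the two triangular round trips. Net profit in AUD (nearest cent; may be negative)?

Net profit: AUD 73,843.02

Best loop AUD → USD → ZAR → AUD:
AUD 7,123,000.00 ÷ 1.5197 (buy USD at ask) = USD 4,687,109.30
USD 4,687,109.30 × 16.306 (sell USD at bid) = ZAR 76,428,004.21
ZAR 76,428,004.21 × 0.094165 (sell ZAR at bid) = AUD 7,196,843.02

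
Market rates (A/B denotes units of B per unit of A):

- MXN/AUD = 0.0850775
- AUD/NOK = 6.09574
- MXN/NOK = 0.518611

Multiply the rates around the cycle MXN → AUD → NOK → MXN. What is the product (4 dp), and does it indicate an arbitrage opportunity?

Around MXN → AUD → NOK → MXN: 1 × 0.0850775 × 6.09574 ÷ 0.518611 = 0.999999
Product ≈ 1 (deviation 0.000%, within rounding noise).

1.0000 (no arbitrage)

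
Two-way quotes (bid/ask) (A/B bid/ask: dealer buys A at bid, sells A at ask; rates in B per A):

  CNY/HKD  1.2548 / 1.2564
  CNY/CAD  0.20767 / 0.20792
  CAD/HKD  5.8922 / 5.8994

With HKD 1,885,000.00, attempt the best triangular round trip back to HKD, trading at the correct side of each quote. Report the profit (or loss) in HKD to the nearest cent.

Best loop HKD → CAD → CNY → HKD:
HKD 1,885,000.00 ÷ 5.8994 (buy CAD at ask) = CAD 319,524.02
CAD 319,524.02 ÷ 0.20792 (buy CNY at ask) = CNY 1,536,764.23
CNY 1,536,764.23 × 1.2548 (sell CNY at bid) = HKD 1,928,331.76

Net profit: HKD 43,331.76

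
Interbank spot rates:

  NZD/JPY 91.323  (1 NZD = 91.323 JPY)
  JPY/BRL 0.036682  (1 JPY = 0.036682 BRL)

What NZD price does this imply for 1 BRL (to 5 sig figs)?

BRL/NZD = 0.29852

1 BRL ÷ 0.036682 = 27.2613 JPY
27.2613 JPY ÷ 91.323 = 0.298515 NZD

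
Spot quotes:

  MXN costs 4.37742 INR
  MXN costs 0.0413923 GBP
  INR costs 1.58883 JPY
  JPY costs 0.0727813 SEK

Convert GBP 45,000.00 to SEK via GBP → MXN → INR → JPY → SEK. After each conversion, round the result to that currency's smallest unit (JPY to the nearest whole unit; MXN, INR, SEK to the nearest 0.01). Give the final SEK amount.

GBP 45,000.00 ÷ 0.0413923 = MXN 1,087,158.72
MXN 1,087,158.72 × 4.37742 = INR 4,758,950.32
INR 4,758,950.32 × 1.58883 = JPY 7,561,163
JPY 7,561,163 × 0.0727813 = SEK 550,311.27

SEK 550,311.27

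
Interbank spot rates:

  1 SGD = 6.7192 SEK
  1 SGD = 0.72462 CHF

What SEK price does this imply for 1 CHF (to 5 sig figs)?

CHF/SEK = 9.2727

1 CHF ÷ 0.72462 = 1.38003 SGD
1.38003 SGD × 6.7192 = 9.27272 SEK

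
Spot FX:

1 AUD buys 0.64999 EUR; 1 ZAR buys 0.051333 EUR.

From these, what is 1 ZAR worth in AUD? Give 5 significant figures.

1 ZAR × 0.051333 = 0.051333 EUR
0.051333 EUR ÷ 0.64999 = 0.0789751 AUD

ZAR/AUD = 0.078975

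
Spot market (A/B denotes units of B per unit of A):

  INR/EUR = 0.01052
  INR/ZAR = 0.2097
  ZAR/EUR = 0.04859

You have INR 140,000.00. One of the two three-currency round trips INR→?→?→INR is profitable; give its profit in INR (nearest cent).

Profitable loop is INR → EUR → ZAR → INR:
INR 140,000.00 × 0.01052 = EUR 1,472.80
EUR 1,472.80 ÷ 0.04859 = ZAR 30,310.76
ZAR 30,310.76 ÷ 0.2097 = INR 144,543.46
Profit = INR 144,543.46 − INR 140,000.00

Profit: INR 4,543.46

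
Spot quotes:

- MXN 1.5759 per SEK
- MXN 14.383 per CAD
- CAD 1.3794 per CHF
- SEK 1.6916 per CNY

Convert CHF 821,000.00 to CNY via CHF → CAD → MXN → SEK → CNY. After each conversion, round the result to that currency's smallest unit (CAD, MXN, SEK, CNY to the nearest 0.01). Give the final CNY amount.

CHF 821,000.00 × 1.3794 = CAD 1,132,487.40
CAD 1,132,487.40 × 14.383 = MXN 16,288,566.27
MXN 16,288,566.27 ÷ 1.5759 = SEK 10,336,040.53
SEK 10,336,040.53 ÷ 1.6916 = CNY 6,110,215.49

CNY 6,110,215.49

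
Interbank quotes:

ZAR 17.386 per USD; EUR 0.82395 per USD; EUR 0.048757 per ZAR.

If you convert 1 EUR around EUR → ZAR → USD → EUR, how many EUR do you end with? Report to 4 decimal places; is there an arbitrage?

Around EUR → ZAR → USD → EUR: 1 ÷ 0.048757 ÷ 17.386 × 0.82395 = 0.971995
Product < 1; profitable direction is EUR → USD → ZAR → EUR.

0.9720 (arbitrage exists)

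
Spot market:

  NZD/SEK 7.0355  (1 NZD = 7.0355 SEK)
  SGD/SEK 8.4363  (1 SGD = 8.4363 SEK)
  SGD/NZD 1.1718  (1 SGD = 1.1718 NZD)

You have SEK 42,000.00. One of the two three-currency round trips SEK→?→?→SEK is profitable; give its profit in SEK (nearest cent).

Profitable loop is SEK → NZD → SGD → SEK:
SEK 42,000.00 ÷ 7.0355 = NZD 5,969.72
NZD 5,969.72 ÷ 1.1718 = SGD 5,094.49
SGD 5,094.49 × 8.4363 = SEK 42,978.66
Profit = SEK 42,978.66 − SEK 42,000.00

Profit: SEK 978.66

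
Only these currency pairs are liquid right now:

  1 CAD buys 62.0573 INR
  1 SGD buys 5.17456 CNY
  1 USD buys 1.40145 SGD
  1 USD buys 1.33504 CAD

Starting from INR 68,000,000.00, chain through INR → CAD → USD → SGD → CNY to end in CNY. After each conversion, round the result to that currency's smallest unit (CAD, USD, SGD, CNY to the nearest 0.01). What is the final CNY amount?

CNY 5,952,135.28

INR 68,000,000.00 ÷ 62.0573 = CAD 1,095,761.50
CAD 1,095,761.50 ÷ 1.33504 = USD 820,770.54
USD 820,770.54 × 1.40145 = SGD 1,150,268.87
SGD 1,150,268.87 × 5.17456 = CNY 5,952,135.28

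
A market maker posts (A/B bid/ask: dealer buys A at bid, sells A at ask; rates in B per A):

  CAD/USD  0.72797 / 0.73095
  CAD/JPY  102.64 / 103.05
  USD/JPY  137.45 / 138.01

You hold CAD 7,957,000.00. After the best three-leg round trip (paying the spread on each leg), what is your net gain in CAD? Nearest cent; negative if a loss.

Net profit: CAD 138,949.21

Best loop CAD → JPY → USD → CAD:
CAD 7,957,000.00 × 102.64 (sell CAD at bid) = JPY 816,706,480
JPY 816,706,480 ÷ 138.01 (buy USD at ask) = USD 5,917,734.08
USD 5,917,734.08 ÷ 0.73095 (buy CAD at ask) = CAD 8,095,949.21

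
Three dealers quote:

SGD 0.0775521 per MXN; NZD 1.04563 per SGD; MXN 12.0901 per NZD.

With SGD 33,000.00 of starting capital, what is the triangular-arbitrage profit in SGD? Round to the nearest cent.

Profitable loop is SGD → MXN → NZD → SGD:
SGD 33,000.00 ÷ 0.0775521 = MXN 425,520.39
MXN 425,520.39 ÷ 12.0901 = NZD 35,195.77
NZD 35,195.77 ÷ 1.04563 = SGD 33,659.87
Profit = SGD 33,659.87 − SGD 33,000.00

Profit: SGD 659.87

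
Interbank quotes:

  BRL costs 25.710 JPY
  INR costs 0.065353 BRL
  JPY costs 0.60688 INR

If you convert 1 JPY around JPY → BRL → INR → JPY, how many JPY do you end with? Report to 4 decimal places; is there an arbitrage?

Around JPY → BRL → INR → JPY: 1 ÷ 25.710 ÷ 0.065353 ÷ 0.60688 = 0.980685
Product < 1; profitable direction is JPY → INR → BRL → JPY.

0.9807 (arbitrage exists)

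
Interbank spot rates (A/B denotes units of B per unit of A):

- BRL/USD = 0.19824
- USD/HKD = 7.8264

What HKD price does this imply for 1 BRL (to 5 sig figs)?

BRL/HKD = 1.5515

1 BRL × 0.19824 = 0.19824 USD
0.19824 USD × 7.8264 = 1.55151 HKD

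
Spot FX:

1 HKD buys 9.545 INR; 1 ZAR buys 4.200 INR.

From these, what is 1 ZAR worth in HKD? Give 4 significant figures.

ZAR/HKD = 0.4400

1 ZAR × 4.200 = 4.2 INR
4.2 INR ÷ 9.545 = 0.440021 HKD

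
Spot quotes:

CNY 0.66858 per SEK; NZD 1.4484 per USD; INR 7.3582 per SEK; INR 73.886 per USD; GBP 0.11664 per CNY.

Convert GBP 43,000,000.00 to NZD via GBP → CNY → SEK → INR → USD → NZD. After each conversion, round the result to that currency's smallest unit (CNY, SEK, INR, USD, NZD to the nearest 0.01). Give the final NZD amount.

NZD 79,536,323.51

GBP 43,000,000.00 ÷ 0.11664 = CNY 368,655,692.73
CNY 368,655,692.73 ÷ 0.66858 = SEK 551,401,018.17
SEK 551,401,018.17 × 7.3582 = INR 4,057,318,971.90
INR 4,057,318,971.90 ÷ 73.886 = USD 54,913,230.81
USD 54,913,230.81 × 1.4484 = NZD 79,536,323.51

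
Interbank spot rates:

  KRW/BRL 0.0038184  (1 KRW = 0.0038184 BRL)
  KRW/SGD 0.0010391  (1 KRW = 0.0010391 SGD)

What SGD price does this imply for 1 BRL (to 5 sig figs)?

1 BRL ÷ 0.0038184 = 261.89 KRW
261.89 KRW × 0.0010391 = 0.27213 SGD

BRL/SGD = 0.27213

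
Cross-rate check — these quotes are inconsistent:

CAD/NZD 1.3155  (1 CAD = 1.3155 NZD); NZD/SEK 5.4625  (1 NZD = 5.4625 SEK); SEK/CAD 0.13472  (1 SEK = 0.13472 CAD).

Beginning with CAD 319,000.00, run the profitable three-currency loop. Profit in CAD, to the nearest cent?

Profitable loop is CAD → SEK → NZD → CAD:
CAD 319,000.00 ÷ 0.13472 = SEK 2,367,874.11
SEK 2,367,874.11 ÷ 5.4625 = NZD 433,478.10
NZD 433,478.10 ÷ 1.3155 = CAD 329,515.85
Profit = CAD 329,515.85 − CAD 319,000.00

Profit: CAD 10,515.85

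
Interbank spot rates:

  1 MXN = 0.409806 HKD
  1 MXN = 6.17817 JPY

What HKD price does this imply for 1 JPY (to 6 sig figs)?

1 JPY ÷ 6.17817 = 0.16186 MXN
0.16186 MXN × 0.409806 = 0.0663313 HKD

JPY/HKD = 0.0663313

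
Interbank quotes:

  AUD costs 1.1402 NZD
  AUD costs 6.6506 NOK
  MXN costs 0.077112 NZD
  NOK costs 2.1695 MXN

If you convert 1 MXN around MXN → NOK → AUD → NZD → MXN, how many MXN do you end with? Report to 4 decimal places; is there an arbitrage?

1.0248 (arbitrage exists)

Around MXN → NOK → AUD → NZD → MXN: 1 ÷ 2.1695 ÷ 6.6506 × 1.1402 ÷ 0.077112 = 1.024799
Product > 1; profitable direction is MXN → NOK → AUD → NZD → MXN.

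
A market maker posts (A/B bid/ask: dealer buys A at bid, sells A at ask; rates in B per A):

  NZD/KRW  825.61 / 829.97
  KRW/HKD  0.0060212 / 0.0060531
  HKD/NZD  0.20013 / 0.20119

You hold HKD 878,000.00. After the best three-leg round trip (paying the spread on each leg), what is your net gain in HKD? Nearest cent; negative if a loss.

Net result: HKD -4,496.38 (no profitable arbitrage after spreads)

Best loop HKD → NZD → KRW → HKD:
HKD 878,000.00 × 0.20013 (sell HKD at bid) = NZD 175,714.14
NZD 175,714.14 × 825.61 (sell NZD at bid) = KRW 145,071,351
KRW 145,071,351 × 0.0060212 (sell KRW at bid) = HKD 873,503.62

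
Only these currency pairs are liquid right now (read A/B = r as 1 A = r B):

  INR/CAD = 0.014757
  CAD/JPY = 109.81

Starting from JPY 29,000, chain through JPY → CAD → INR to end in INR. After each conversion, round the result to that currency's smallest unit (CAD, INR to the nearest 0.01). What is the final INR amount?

JPY 29,000 ÷ 109.81 = CAD 264.09
CAD 264.09 ÷ 0.014757 = INR 17,895.91

INR 17,895.91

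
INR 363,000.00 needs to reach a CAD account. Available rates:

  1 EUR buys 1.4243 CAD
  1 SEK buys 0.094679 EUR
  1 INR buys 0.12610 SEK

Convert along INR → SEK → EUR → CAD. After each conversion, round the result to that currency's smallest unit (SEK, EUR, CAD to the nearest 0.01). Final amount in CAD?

INR 363,000.00 × 0.12610 = SEK 45,774.30
SEK 45,774.30 × 0.094679 = EUR 4,333.86
EUR 4,333.86 × 1.4243 = CAD 6,172.72

CAD 6,172.72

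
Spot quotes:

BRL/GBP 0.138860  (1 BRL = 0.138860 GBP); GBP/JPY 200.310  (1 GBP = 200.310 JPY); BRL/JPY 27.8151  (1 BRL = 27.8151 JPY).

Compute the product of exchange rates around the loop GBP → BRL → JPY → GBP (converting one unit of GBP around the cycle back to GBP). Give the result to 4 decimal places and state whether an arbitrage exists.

Around GBP → BRL → JPY → GBP: 1 ÷ 0.138860 × 27.8151 ÷ 200.310 = 1.000002
Product ≈ 1 (deviation 0.000%, within rounding noise).

1.0000 (no arbitrage)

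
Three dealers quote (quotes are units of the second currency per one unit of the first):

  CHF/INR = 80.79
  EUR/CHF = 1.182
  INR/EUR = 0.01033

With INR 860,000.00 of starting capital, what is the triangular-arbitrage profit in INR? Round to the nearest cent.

Profitable loop is INR → CHF → EUR → INR:
INR 860,000.00 ÷ 80.79 = CHF 10,644.88
CHF 10,644.88 ÷ 1.182 = EUR 9,005.82
EUR 9,005.82 ÷ 0.01033 = INR 871,812.41
Profit = INR 871,812.41 − INR 860,000.00

Profit: INR 11,812.41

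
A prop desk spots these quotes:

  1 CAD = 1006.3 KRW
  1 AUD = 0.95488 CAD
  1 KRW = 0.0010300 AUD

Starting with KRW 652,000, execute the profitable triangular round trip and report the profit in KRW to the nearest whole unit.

Profit: KRW 6,770

Profitable loop is KRW → CAD → AUD → KRW:
KRW 652,000 ÷ 1006.3 = CAD 647.92
CAD 647.92 ÷ 0.95488 = AUD 678.53
AUD 678.53 ÷ 0.0010300 = KRW 658,770
Profit = KRW 658,770 − KRW 652,000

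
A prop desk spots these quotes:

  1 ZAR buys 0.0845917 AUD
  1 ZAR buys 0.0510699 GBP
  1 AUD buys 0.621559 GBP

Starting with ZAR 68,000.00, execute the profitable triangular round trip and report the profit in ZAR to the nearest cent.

Profit: ZAR 2,009.02

Profitable loop is ZAR → AUD → GBP → ZAR:
ZAR 68,000.00 × 0.0845917 = AUD 5,752.24
AUD 5,752.24 × 0.621559 = GBP 3,575.35
GBP 3,575.35 ÷ 0.0510699 = ZAR 70,009.02
Profit = ZAR 70,009.02 − ZAR 68,000.00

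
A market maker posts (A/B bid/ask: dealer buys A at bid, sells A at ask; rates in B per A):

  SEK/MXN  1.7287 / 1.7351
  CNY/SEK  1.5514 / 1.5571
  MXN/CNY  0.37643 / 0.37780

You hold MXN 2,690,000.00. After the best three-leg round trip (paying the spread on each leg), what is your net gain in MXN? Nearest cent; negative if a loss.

Best loop MXN → CNY → SEK → MXN:
MXN 2,690,000.00 × 0.37643 (sell MXN at bid) = CNY 1,012,596.70
CNY 1,012,596.70 × 1.5514 (sell CNY at bid) = SEK 1,570,942.52
SEK 1,570,942.52 × 1.7287 (sell SEK at bid) = MXN 2,715,688.33

Net profit: MXN 25,688.33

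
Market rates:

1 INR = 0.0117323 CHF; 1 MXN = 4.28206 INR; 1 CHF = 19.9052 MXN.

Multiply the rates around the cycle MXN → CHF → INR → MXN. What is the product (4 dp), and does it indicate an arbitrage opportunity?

1.0000 (no arbitrage)

Around MXN → CHF → INR → MXN: 1 ÷ 19.9052 ÷ 0.0117323 ÷ 4.28206 = 0.999994
Product ≈ 1 (deviation 0.001%, within rounding noise).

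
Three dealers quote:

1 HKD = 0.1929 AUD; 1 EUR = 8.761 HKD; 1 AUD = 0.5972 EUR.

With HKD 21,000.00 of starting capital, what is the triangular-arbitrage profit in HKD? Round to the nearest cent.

Profit: HKD 194.59

Profitable loop is HKD → AUD → EUR → HKD:
HKD 21,000.00 × 0.1929 = AUD 4,050.90
AUD 4,050.90 × 0.5972 = EUR 2,419.20
EUR 2,419.20 × 8.761 = HKD 21,194.59
Profit = HKD 21,194.59 − HKD 21,000.00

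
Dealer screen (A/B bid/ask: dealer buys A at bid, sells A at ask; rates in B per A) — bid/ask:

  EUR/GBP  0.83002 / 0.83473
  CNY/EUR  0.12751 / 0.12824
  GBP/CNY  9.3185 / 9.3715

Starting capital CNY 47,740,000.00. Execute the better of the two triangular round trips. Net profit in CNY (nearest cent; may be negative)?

Net result: CNY -151,307.41 (no profitable arbitrage after spreads)

Best loop CNY → GBP → EUR → CNY:
CNY 47,740,000.00 ÷ 9.3715 (buy GBP at ask) = GBP 5,094,168.49
GBP 5,094,168.49 ÷ 0.83473 (buy EUR at ask) = EUR 6,102,773.94
EUR 6,102,773.94 ÷ 0.12824 (buy CNY at ask) = CNY 47,588,692.59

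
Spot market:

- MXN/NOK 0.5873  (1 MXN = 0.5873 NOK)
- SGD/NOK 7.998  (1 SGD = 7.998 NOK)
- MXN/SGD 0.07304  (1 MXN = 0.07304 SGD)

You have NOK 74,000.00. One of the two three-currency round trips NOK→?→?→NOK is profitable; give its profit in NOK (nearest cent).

Profitable loop is NOK → SGD → MXN → NOK:
NOK 74,000.00 ÷ 7.998 = SGD 9,252.31
SGD 9,252.31 ÷ 0.07304 = MXN 126,674.60
MXN 126,674.60 × 0.5873 = NOK 74,395.99
Profit = NOK 74,395.99 − NOK 74,000.00

Profit: NOK 395.99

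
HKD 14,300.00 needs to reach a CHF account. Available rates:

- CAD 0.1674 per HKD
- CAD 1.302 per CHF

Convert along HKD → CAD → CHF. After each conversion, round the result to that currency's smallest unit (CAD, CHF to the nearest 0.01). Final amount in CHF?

HKD 14,300.00 × 0.1674 = CAD 2,393.82
CAD 2,393.82 ÷ 1.302 = CHF 1,838.57

CHF 1,838.57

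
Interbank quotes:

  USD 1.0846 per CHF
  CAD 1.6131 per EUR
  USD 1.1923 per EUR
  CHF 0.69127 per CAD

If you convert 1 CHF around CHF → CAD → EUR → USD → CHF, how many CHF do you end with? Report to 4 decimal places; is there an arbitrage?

0.9858 (arbitrage exists)

Around CHF → CAD → EUR → USD → CHF: 1 ÷ 0.69127 ÷ 1.6131 × 1.1923 ÷ 1.0846 = 0.985841
Product < 1; profitable direction is CHF → USD → EUR → CAD → CHF.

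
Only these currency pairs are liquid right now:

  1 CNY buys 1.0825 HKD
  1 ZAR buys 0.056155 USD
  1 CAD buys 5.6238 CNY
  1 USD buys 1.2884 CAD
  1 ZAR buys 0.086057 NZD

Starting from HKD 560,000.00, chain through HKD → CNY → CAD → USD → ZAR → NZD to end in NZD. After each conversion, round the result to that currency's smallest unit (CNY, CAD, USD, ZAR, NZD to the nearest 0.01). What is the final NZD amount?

HKD 560,000.00 ÷ 1.0825 = CNY 517,321.02
CNY 517,321.02 ÷ 5.6238 = CAD 91,987.81
CAD 91,987.81 ÷ 1.2884 = USD 71,396.93
USD 71,396.93 ÷ 0.056155 = ZAR 1,271,426.05
ZAR 1,271,426.05 × 0.086057 = NZD 109,415.11

NZD 109,415.11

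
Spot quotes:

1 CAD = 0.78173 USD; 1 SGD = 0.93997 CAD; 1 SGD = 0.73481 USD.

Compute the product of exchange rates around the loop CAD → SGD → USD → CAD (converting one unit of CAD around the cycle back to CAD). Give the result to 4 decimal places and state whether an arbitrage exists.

Around CAD → SGD → USD → CAD: 1 ÷ 0.93997 × 0.73481 ÷ 0.78173 = 1.000010
Product ≈ 1 (deviation 0.001%, within rounding noise).

1.0000 (no arbitrage)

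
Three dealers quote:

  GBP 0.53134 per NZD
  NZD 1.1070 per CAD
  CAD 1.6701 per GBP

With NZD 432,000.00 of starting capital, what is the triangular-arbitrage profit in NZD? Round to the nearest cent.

Profit: NZD 7,765.48

Profitable loop is NZD → CAD → GBP → NZD:
NZD 432,000.00 ÷ 1.1070 = CAD 390,243.90
CAD 390,243.90 ÷ 1.6701 = GBP 233,664.99
GBP 233,664.99 ÷ 0.53134 = NZD 439,765.48
Profit = NZD 439,765.48 − NZD 432,000.00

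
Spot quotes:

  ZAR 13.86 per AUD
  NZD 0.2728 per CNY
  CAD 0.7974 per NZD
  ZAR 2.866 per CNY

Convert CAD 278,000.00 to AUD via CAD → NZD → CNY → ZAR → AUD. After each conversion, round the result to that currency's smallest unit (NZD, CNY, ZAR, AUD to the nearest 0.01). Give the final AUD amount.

CAD 278,000.00 ÷ 0.7974 = NZD 348,633.06
NZD 348,633.06 ÷ 0.2728 = CNY 1,277,980.43
CNY 1,277,980.43 × 2.866 = ZAR 3,662,691.91
ZAR 3,662,691.91 ÷ 13.86 = AUD 264,263.49

AUD 264,263.49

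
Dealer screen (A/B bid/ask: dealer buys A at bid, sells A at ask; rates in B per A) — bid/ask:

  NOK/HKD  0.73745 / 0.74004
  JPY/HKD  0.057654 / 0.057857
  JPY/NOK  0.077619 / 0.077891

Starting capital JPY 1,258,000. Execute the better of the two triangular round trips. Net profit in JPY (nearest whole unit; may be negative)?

Net profit: JPY 252

Best loop JPY → HKD → NOK → JPY:
JPY 1,258,000 × 0.057654 (sell JPY at bid) = HKD 72,528.73
HKD 72,528.73 ÷ 0.74004 (buy NOK at ask) = NOK 98,006.50
NOK 98,006.50 ÷ 0.077891 (buy JPY at ask) = JPY 1,258,252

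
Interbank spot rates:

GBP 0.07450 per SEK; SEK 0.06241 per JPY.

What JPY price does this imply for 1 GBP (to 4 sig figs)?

GBP/JPY = 215.1

1 GBP ÷ 0.07450 = 13.4228 SEK
13.4228 SEK ÷ 0.06241 = 215.075 JPY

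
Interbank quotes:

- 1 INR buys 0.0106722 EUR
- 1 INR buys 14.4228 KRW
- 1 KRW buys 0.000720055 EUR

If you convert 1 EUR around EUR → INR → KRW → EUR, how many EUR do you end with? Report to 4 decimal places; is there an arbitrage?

0.9731 (arbitrage exists)

Around EUR → INR → KRW → EUR: 1 ÷ 0.0106722 × 14.4228 × 0.000720055 = 0.973109
Product < 1; profitable direction is EUR → KRW → INR → EUR.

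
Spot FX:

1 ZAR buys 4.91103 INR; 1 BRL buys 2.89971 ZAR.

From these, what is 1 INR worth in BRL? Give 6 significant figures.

INR/BRL = 0.0702219

1 INR ÷ 4.91103 = 0.203623 ZAR
0.203623 ZAR ÷ 2.89971 = 0.0702219 BRL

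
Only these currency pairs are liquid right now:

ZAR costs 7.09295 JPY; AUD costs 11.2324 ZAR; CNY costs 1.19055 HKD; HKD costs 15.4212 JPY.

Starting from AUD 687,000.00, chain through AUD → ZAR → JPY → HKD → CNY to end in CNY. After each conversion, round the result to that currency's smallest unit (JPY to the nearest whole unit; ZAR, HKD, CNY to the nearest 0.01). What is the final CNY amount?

CNY 2,981,195.02

AUD 687,000.00 × 11.2324 = ZAR 7,716,658.80
ZAR 7,716,658.80 × 7.09295 = JPY 54,733,875
JPY 54,733,875 ÷ 15.4212 = HKD 3,549,261.73
HKD 3,549,261.73 ÷ 1.19055 = CNY 2,981,195.02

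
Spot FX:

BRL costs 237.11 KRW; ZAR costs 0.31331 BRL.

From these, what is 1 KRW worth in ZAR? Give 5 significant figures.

KRW/ZAR = 0.013461

1 KRW ÷ 237.11 = 0.00421745 BRL
0.00421745 BRL ÷ 0.31331 = 0.013461 ZAR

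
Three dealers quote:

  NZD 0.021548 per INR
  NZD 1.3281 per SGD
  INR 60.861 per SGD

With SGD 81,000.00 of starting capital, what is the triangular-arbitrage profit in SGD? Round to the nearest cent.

Profit: SGD 1,029.44

Profitable loop is SGD → NZD → INR → SGD:
SGD 81,000.00 × 1.3281 = NZD 107,576.10
NZD 107,576.10 ÷ 0.021548 = INR 4,992,393.73
INR 4,992,393.73 ÷ 60.861 = SGD 82,029.44
Profit = SGD 82,029.44 − SGD 81,000.00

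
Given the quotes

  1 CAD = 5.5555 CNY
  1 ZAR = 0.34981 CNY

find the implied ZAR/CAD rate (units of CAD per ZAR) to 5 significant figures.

ZAR/CAD = 0.062966

1 ZAR × 0.34981 = 0.34981 CNY
0.34981 CNY ÷ 5.5555 = 0.0629664 CAD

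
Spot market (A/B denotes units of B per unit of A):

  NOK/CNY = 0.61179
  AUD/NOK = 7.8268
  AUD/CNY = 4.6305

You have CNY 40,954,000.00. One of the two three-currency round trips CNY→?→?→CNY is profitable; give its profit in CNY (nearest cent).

Profitable loop is CNY → AUD → NOK → CNY:
CNY 40,954,000.00 ÷ 4.6305 = AUD 8,844,401.25
AUD 8,844,401.25 × 7.8268 = NOK 69,223,359.72
NOK 69,223,359.72 × 0.61179 = CNY 42,350,159.25
Profit = CNY 42,350,159.25 − CNY 40,954,000.00

Profit: CNY 1,396,159.25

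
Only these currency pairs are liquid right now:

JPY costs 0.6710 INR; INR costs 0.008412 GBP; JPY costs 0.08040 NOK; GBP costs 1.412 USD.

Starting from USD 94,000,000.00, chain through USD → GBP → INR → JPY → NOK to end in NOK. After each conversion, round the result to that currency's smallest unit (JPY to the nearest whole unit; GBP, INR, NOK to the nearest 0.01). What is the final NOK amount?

USD 94,000,000.00 ÷ 1.412 = GBP 66,572,237.96
GBP 66,572,237.96 ÷ 0.008412 = INR 7,913,960,765.57
INR 7,913,960,765.57 ÷ 0.6710 = JPY 11,794,278,339
JPY 11,794,278,339 × 0.08040 = NOK 948,259,978.46

NOK 948,259,978.46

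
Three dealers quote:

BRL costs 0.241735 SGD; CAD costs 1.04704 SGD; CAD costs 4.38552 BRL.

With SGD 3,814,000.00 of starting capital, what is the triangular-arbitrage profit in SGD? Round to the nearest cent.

Profitable loop is SGD → CAD → BRL → SGD:
SGD 3,814,000.00 ÷ 1.04704 = CAD 3,642,649.76
CAD 3,642,649.76 × 4.38552 = BRL 15,974,913.36
BRL 15,974,913.36 × 0.241735 = SGD 3,861,695.68
Profit = SGD 3,861,695.68 − SGD 3,814,000.00

Profit: SGD 47,695.68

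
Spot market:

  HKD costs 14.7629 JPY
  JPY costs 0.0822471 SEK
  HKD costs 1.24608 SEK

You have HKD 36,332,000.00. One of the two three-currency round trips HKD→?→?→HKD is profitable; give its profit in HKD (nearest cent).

Profitable loop is HKD → SEK → JPY → HKD:
HKD 36,332,000.00 × 1.24608 = SEK 45,272,578.56
SEK 45,272,578.56 ÷ 0.0822471 = JPY 550,445,895
JPY 550,445,895 ÷ 14.7629 = HKD 37,285,756.52
Profit = HKD 37,285,756.52 − HKD 36,332,000.00

Profit: HKD 953,756.52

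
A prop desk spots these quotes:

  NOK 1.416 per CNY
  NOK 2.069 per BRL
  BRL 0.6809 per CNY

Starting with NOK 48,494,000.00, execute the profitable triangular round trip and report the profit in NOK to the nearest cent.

Profit: NOK 248,459.18

Profitable loop is NOK → BRL → CNY → NOK:
NOK 48,494,000.00 ÷ 2.069 = BRL 23,438,376.03
BRL 23,438,376.03 ÷ 0.6809 = CNY 34,422,640.66
CNY 34,422,640.66 × 1.416 = NOK 48,742,459.18
Profit = NOK 48,742,459.18 − NOK 48,494,000.00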